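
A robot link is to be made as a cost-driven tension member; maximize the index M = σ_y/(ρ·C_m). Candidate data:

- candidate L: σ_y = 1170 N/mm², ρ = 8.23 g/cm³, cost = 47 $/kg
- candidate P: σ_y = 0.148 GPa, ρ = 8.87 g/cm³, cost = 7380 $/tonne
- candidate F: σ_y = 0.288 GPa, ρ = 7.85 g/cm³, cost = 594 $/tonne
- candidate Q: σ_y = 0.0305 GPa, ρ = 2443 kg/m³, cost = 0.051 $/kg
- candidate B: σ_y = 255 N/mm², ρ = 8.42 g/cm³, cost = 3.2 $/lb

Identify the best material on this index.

Normalizing units and computing the index:
  candidate L: σ_y = 1170 MPa, ρ = 8230 kg/m³, cost = 47.00 $/kg
  candidate P: σ_y = 148.0 MPa, ρ = 8870 kg/m³, cost = 7.380 $/kg
  candidate F: σ_y = 288.0 MPa, ρ = 7850 kg/m³, cost = 0.5940 $/kg
  candidate Q: σ_y = 30.50 MPa, ρ = 2443 kg/m³, cost = 0.05100 $/kg
  candidate B: σ_y = 255.0 MPa, ρ = 8420 kg/m³, cost = 7.055 $/kg
  candidate Q: M = 245 kN·m per $
  candidate F: M = 61.8 kN·m per $
  candidate B: M = 4.29 kN·m per $
  candidate L: M = 3.02 kN·m per $
  candidate P: M = 2.26 kN·m per $
Candidate Q has the largest M.

candidate Q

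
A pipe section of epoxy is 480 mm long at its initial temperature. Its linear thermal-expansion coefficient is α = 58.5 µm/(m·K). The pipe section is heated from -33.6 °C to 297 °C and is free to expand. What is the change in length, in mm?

ΔT = 297 − (-33.6) = 330.6 K.
ΔL = α·L₀·ΔT = 58.5×10⁻⁶ × 480 mm × 330.6 K = 9.28 mm.

9.28 mm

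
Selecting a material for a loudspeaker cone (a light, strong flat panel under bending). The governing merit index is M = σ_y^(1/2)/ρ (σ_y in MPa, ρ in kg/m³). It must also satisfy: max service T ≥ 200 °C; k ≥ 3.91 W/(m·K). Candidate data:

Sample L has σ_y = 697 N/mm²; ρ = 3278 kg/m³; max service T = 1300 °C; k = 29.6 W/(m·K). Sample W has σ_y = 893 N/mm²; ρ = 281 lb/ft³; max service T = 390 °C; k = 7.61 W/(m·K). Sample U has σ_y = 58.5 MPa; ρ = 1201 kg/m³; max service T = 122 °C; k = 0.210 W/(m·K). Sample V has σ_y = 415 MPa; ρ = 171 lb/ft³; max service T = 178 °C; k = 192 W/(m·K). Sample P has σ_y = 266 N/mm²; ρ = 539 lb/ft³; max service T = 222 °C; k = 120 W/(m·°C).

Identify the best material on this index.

sample L

Screen on constraints: max service T ≥ 200 °C; k ≥ 3.91 W/(m·K). Survivors: sample L, sample W, sample P.
Normalizing units and computing the index:
  sample L: σ_y = 697.0 MPa, ρ = 3278 kg/m³
  sample W: σ_y = 893.0 MPa, ρ = 4501 kg/m³
  sample P: σ_y = 266.0 MPa, ρ = 8634 kg/m³
  sample L: M = 8.05×10⁻³
  sample W: M = 6.64×10⁻³
  sample P: M = 1.89×10⁻³
Sample L ranks first.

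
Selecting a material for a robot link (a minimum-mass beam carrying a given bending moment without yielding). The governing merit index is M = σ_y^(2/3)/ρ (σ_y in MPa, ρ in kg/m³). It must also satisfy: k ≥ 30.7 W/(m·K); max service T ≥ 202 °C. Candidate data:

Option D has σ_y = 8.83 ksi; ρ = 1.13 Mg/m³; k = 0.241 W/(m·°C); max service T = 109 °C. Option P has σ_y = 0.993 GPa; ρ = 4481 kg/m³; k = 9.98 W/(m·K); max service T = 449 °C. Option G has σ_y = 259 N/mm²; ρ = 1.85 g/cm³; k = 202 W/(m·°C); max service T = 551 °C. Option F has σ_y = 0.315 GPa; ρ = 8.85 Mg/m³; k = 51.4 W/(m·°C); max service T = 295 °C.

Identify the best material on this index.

Screen on constraints: k ≥ 30.7 W/(m·K); max service T ≥ 202 °C. Survivors: option G, option F.
Putting every candidate on a common basis:
  option G: σ_y = 259.0 MPa, ρ = 1850 kg/m³
  option F: σ_y = 315.0 MPa, ρ = 8850 kg/m³
  option G: M = 22.0×10⁻³
  option F: M = 5.23×10⁻³
Highest index: option G.

option G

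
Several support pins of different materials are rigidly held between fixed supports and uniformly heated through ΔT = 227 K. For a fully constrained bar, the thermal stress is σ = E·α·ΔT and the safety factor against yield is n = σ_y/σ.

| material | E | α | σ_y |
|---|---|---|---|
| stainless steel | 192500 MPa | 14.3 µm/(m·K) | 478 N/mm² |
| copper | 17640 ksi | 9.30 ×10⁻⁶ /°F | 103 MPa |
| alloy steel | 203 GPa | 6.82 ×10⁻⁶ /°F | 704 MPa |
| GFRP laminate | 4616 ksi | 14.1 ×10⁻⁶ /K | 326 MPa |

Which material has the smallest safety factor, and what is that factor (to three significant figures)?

Per material, after unit conversion:
  stainless steel: E = 192.5, α = 14.3, σ_y = 478.0 → σ = 625 MPa, n = 0.765
  copper: E = 121.6, α = 16.7, σ_y = 103.0 → σ = 462 MPa, n = 0.223
  alloy steel: E = 203.0, α = 12.3, σ_y = 704.0 → σ = 566 MPa, n = 1.24
  GFRP laminate: E = 31.83, α = 14.1, σ_y = 326.0 → σ = 102 MPa, n = 3.20
The minimum is copper at n = 0.223.

copper, n = 0.223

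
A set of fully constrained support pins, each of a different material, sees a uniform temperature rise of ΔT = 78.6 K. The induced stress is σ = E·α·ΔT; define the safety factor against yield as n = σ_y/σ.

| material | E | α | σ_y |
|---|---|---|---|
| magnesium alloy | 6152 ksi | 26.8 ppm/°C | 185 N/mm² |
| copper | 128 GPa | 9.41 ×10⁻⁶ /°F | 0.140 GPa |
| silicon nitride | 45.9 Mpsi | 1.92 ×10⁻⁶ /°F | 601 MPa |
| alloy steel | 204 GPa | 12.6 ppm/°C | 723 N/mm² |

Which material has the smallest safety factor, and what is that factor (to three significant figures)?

In consistent units (E in GPa, α in ×10⁻⁶/K, σ_y in MPa):
  magnesium alloy: E = 42.42, α = 26.8, σ_y = 185.0 → σ = 89.3 MPa, n = 2.07
  copper: E = 128.0, α = 16.9, σ_y = 140.0 → σ = 170 MPa, n = 0.822
  silicon nitride: E = 316.5, α = 3.46, σ_y = 601.0 → σ = 86.0 MPa, n = 6.99
  alloy steel: E = 204.0, α = 12.6, σ_y = 723.0 → σ = 202 MPa, n = 3.58
The minimum is copper at n = 0.822.

copper, n = 0.822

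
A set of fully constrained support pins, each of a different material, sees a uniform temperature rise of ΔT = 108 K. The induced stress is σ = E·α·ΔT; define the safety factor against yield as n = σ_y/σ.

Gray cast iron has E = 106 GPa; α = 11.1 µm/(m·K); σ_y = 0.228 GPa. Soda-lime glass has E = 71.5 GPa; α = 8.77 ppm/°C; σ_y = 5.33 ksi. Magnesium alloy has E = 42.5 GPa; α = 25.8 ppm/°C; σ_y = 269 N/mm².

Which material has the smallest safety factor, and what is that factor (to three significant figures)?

soda-lime glass, n = 0.543

Converting E to GPa, α to ×10⁻⁶/K, σ_y to MPa, then σ and n for each:
  gray cast iron: E = 106.0, α = 11.1, σ_y = 228.0 → σ = 127 MPa, n = 1.79
  soda-lime glass: E = 71.50, α = 8.77, σ_y = 36.75 → σ = 67.7 MPa, n = 0.543
  magnesium alloy: E = 42.50, α = 25.8, σ_y = 269.0 → σ = 118 MPa, n = 2.27
Smallest n: soda-lime glass with n = 0.543.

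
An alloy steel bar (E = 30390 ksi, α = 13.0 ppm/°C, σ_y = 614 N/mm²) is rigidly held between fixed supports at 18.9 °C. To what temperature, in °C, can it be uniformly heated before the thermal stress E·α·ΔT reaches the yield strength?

244 °C

E = 30390 ksi = 209.5 GPa.
σ_y = 614 N/mm² = 614.0 MPa.
E·α·ΔT = 614.0 MPa ⇒ ΔT = 614.0 / (209.5×10³ × 13.0×10⁻⁶) = 225.4 K.
T = 18.9 + 225.4 = 244.3 °C.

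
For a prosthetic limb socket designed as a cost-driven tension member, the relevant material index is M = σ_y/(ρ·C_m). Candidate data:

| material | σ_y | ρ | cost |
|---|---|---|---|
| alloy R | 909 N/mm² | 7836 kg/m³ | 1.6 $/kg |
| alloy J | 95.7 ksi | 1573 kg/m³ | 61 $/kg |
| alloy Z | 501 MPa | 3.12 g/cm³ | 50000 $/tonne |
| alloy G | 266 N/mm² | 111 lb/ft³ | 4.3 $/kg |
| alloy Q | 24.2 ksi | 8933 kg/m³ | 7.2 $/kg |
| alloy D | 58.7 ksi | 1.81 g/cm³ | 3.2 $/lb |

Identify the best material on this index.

alloy R

After converting to SI:
  alloy R: σ_y = 909.0 MPa, ρ = 7836 kg/m³, cost = 1.600 $/kg
  alloy J: σ_y = 659.8 MPa, ρ = 1573 kg/m³, cost = 61.00 $/kg
  alloy Z: σ_y = 501.0 MPa, ρ = 3120 kg/m³, cost = 50.00 $/kg
  alloy G: σ_y = 266.0 MPa, ρ = 1778 kg/m³, cost = 4.300 $/kg
  alloy Q: σ_y = 166.9 MPa, ρ = 8933 kg/m³, cost = 7.200 $/kg
  alloy D: σ_y = 404.7 MPa, ρ = 1810 kg/m³, cost = 7.055 $/kg
  alloy R: M = 72.5 kN·m per $
  alloy G: M = 34.8 kN·m per $
  alloy D: M = 31.7 kN·m per $
  alloy J: M = 6.88 kN·m per $
  alloy Z: M = 3.21 kN·m per $
  alloy Q: M = 2.59 kN·m per $
The maximum is for alloy R.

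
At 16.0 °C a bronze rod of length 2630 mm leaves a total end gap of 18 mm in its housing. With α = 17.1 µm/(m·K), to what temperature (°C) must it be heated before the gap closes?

α·L₀·ΔT = 18.0 mm ⇒ ΔT = 18.0 / (17.1×10⁻⁶ × 2630.0) = 400.2 K.
T = 16.0 + 400.2 = 416.2 °C.

416 °C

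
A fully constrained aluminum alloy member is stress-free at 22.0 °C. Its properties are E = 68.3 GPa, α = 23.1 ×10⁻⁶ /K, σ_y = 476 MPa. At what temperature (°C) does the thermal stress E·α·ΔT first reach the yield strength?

324 °C

E·α·ΔT = 476.0 MPa ⇒ ΔT = 476.0 / (68.30×10³ × 23.1×10⁻⁶) = 301.7 K.
T = 22.0 + 301.7 = 323.7 °C.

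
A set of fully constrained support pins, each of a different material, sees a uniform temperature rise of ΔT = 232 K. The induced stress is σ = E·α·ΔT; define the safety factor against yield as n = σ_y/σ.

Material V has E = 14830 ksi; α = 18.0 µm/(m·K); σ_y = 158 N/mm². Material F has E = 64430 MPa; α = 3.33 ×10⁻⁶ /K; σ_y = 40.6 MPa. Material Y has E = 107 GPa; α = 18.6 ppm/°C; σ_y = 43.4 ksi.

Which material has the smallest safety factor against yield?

material V

With everything in SI (GPa, ×10⁻⁶/K, MPa):
  material V: E = 102.2, α = 18.0, σ_y = 158.0 → σ = 427 MPa, n = 0.370
  material F: E = 64.43, α = 3.33, σ_y = 40.60 → σ = 49.8 MPa, n = 0.816
  material Y: E = 107.0, α = 18.6, σ_y = 299.2 → σ = 462 MPa, n = 0.648
Material V has the lowest safety factor, n = 0.370.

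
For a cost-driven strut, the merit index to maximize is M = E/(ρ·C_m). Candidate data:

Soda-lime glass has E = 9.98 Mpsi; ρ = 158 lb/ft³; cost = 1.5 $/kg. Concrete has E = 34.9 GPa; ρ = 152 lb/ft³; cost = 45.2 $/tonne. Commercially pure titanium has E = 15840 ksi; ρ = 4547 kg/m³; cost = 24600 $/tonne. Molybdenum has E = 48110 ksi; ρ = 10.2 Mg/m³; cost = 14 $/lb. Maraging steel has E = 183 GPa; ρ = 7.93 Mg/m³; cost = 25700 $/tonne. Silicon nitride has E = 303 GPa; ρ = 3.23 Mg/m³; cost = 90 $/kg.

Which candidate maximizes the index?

Putting every candidate on a common basis:
  soda-lime glass: E = 68.81 GPa, ρ = 2531 kg/m³, cost = 1.500 $/kg
  concrete: E = 34.90 GPa, ρ = 2435 kg/m³, cost = 0.04520 $/kg
  commercially pure titanium: E = 109.2 GPa, ρ = 4547 kg/m³, cost = 24.60 $/kg
  molybdenum: E = 331.7 GPa, ρ = 10200 kg/m³, cost = 30.86 $/kg
  maraging steel: E = 183.0 GPa, ρ = 7930 kg/m³, cost = 25.70 $/kg
  silicon nitride: E = 303.0 GPa, ρ = 3230 kg/m³, cost = 90.00 $/kg
  concrete: M = 317 MN·m per $
  soda-lime glass: M = 18.1 MN·m per $
  molybdenum: M = 1.05 MN·m per $
  silicon nitride: M = 1.04 MN·m per $
  commercially pure titanium: M = 0.976 MN·m per $
  maraging steel: M = 0.898 MN·m per $
Concrete has the largest M.

concrete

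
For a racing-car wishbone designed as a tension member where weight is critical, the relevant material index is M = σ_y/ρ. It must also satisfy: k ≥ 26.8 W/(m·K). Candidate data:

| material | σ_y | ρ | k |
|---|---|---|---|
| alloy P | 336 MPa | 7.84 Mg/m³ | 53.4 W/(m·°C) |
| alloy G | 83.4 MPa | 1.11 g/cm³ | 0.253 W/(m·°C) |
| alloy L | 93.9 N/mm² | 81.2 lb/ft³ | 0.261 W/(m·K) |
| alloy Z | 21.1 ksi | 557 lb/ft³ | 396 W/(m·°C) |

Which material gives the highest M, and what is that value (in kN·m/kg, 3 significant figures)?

Screen on constraints: k ≥ 26.8 W/(m·K). Survivors: alloy P, alloy Z.
Putting every candidate on a common basis:
  alloy P: σ_y = 336.0 MPa, ρ = 7840 kg/m³
  alloy Z: σ_y = 145.5 MPa, ρ = 8922 kg/m³
  alloy P: M = 42.9 kN·m/kg
  alloy Z: M = 16.3 kN·m/kg
The maximum is for alloy P.

alloy P, M = 42.9 kN·m/kg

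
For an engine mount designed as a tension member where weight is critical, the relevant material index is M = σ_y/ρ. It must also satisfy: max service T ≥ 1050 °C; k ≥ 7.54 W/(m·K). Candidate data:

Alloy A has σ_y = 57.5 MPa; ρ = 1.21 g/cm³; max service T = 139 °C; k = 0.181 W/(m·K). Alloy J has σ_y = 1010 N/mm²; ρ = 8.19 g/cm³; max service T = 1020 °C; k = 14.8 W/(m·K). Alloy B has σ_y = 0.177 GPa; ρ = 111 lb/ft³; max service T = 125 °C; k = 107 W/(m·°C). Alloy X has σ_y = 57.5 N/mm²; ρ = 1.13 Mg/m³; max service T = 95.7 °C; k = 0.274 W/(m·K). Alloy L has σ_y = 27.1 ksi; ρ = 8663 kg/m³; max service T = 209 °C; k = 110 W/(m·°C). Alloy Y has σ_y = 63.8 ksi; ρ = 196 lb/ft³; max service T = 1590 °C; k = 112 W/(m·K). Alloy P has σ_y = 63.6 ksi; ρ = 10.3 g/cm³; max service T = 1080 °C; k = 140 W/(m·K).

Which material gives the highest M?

alloy Y

Screen on constraints: max service T ≥ 1050 °C; k ≥ 7.54 W/(m·K). Survivors: alloy Y, alloy P.
Putting every candidate on a common basis:
  alloy Y: σ_y = 439.9 MPa, ρ = 3140 kg/m³
  alloy P: σ_y = 438.5 MPa, ρ = 10300 kg/m³
  alloy Y: M = 140 kN·m/kg
  alloy P: M = 42.6 kN·m/kg
Highest index: alloy Y.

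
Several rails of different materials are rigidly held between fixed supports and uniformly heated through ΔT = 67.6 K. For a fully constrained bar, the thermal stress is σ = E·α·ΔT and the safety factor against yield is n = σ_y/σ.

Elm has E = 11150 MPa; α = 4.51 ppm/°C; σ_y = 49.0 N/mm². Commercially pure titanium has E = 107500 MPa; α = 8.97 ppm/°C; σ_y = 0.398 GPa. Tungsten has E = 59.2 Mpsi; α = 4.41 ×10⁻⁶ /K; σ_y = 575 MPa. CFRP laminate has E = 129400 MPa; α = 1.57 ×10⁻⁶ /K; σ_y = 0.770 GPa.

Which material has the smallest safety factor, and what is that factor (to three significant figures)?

tungsten, n = 4.73

In consistent units (E in GPa, α in ×10⁻⁶/K, σ_y in MPa):
  elm: E = 11.15, α = 4.51, σ_y = 49.00 → σ = 3.40 MPa, n = 14.4
  commercially pure titanium: E = 107.5, α = 8.97, σ_y = 398.0 → σ = 65.2 MPa, n = 6.11
  tungsten: E = 408.2, α = 4.41, σ_y = 575.0 → σ = 122 MPa, n = 4.73
  CFRP laminate: E = 129.4, α = 1.57, σ_y = 770.0 → σ = 13.7 MPa, n = 56.1
The minimum is tungsten at n = 4.73.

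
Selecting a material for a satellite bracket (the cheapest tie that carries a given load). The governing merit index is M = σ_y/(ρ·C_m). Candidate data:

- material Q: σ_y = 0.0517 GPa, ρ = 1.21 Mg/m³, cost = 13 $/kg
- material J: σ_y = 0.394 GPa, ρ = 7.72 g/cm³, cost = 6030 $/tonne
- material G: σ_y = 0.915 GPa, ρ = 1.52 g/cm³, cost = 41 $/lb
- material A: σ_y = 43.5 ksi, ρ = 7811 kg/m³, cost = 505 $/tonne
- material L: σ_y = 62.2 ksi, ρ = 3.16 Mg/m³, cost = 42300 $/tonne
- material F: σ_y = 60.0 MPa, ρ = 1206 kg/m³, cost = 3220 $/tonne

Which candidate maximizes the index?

Normalizing units and computing the index:
  material Q: σ_y = 51.70 MPa, ρ = 1210 kg/m³, cost = 13.00 $/kg
  material J: σ_y = 394.0 MPa, ρ = 7720 kg/m³, cost = 6.030 $/kg
  material G: σ_y = 915.0 MPa, ρ = 1520 kg/m³, cost = 90.39 $/kg
  material A: σ_y = 299.9 MPa, ρ = 7811 kg/m³, cost = 0.5050 $/kg
  material L: σ_y = 428.9 MPa, ρ = 3160 kg/m³, cost = 42.30 $/kg
  material F: σ_y = 60.00 MPa, ρ = 1206 kg/m³, cost = 3.220 $/kg
  material A: M = 76.0 kN·m per $
  material F: M = 15.5 kN·m per $
  material J: M = 8.46 kN·m per $
  material G: M = 6.66 kN·m per $
  material Q: M = 3.29 kN·m per $
  material L: M = 3.21 kN·m per $
The maximum is for material A.

material A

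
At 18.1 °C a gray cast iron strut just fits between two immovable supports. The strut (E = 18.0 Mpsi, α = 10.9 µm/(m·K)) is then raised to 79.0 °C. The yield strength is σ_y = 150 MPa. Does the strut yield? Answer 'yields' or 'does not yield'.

does not yield

E = 18.0 Mpsi = 124.1 GPa.
ΔT = 60.90 K. Constrained thermal stress σ = E·α·ΔT = 124.1×10³ MPa × 10.9×10⁻⁶ × 60.90 = 82.4 MPa (compressive).
Compare to σ_y = 150 MPa: σ < σ_y, so it does not yield.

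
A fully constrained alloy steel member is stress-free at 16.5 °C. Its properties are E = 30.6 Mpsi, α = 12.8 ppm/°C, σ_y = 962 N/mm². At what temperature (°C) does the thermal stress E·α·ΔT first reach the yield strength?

373 °C

E = 30.6 Mpsi = 211.0 GPa.
σ_y = 962 N/mm² = 962.0 MPa.
E·α·ΔT = 962.0 MPa ⇒ ΔT = 962.0 / (211.0×10³ × 12.8×10⁻⁶) = 356.2 K.
T = 16.5 + 356.2 = 372.7 °C.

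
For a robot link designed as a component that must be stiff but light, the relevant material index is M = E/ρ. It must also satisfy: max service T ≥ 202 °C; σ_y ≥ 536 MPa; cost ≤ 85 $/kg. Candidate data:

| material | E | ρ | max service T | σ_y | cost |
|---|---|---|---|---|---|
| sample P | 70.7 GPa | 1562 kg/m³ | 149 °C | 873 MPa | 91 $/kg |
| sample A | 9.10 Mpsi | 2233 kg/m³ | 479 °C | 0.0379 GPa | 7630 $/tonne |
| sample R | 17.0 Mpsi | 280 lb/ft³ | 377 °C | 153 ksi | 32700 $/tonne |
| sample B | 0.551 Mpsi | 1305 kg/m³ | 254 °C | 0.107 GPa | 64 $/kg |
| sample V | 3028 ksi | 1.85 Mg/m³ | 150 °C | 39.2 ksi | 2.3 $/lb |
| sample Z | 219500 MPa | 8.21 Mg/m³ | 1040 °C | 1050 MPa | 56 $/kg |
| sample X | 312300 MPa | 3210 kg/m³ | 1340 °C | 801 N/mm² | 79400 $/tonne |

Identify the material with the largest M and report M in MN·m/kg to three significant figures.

Screen on constraints: max service T ≥ 202 °C; σ_y ≥ 536 MPa; cost ≤ 85 $/kg. Survivors: sample R, sample Z, sample X.
Putting every candidate on a common basis:
  sample R: E = 117.2 GPa, ρ = 4485 kg/m³
  sample Z: E = 219.5 GPa, ρ = 8210 kg/m³
  sample X: E = 312.3 GPa, ρ = 3210 kg/m³
  sample X: M = 97.3 MN·m/kg
  sample Z: M = 26.7 MN·m/kg
  sample R: M = 26.1 MN·m/kg
Sample X has the largest M.

sample X, M = 97.3 MN·m/kg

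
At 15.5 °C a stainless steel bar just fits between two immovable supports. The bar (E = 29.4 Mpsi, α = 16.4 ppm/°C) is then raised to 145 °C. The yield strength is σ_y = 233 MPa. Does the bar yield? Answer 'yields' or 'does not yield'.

E = 29.4 Mpsi = 202.7 GPa.
ΔT = 129.5 K. Constrained thermal stress σ = E·α·ΔT = 202.7×10³ MPa × 16.4×10⁻⁶ × 129.5 = 431 MPa (compressive).
Compare to σ_y = 233 MPa: σ ≥ σ_y, so it yields.

yields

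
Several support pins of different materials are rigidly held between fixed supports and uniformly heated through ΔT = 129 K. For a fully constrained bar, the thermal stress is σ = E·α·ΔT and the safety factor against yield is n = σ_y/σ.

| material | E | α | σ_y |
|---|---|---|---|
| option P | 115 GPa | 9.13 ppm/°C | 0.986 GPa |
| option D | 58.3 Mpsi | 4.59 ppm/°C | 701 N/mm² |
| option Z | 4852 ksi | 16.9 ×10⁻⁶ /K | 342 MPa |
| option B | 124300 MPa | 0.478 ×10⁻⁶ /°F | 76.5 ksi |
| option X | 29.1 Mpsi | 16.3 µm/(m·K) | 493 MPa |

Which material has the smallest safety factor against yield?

In consistent units (E in GPa, α in ×10⁻⁶/K, σ_y in MPa):
  option P: E = 115.0, α = 9.13, σ_y = 986.0 → σ = 135 MPa, n = 7.28
  option D: E = 402.0, α = 4.59, σ_y = 701.0 → σ = 238 MPa, n = 2.95
  option Z: E = 33.45, α = 16.9, σ_y = 342.0 → σ = 72.9 MPa, n = 4.69
  option B: E = 124.3, α = 0.860, σ_y = 527.4 → σ = 13.8 MPa, n = 38.2
  option X: E = 200.6, α = 16.3, σ_y = 493.0 → σ = 422 MPa, n = 1.17
Smallest n: option X with n = 1.17.

option X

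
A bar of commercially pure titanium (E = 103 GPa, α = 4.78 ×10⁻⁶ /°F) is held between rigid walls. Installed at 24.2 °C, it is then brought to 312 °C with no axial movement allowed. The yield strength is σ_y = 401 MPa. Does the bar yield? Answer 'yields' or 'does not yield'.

α = 4.78×10⁻⁶/°F × 9/5 = 8.60×10⁻⁶/K.
ΔT = 287.8 K. Constrained thermal stress σ = E·α·ΔT = 103.0×10³ MPa × 8.60×10⁻⁶ × 287.8 = 255 MPa (compressive).
Compare to σ_y = 401 MPa: σ < σ_y, so it does not yield.

does not yield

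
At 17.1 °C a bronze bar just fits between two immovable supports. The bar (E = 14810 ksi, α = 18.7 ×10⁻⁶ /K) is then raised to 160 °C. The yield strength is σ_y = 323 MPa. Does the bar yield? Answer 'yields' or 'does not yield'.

does not yield

E = 14810 ksi = 102.1 GPa.
ΔT = 142.9 K. Constrained thermal stress σ = E·α·ΔT = 102.1×10³ MPa × 18.7×10⁻⁶ × 142.9 = 273 MPa (compressive).
Compare to σ_y = 323 MPa: σ < σ_y, so it does not yield.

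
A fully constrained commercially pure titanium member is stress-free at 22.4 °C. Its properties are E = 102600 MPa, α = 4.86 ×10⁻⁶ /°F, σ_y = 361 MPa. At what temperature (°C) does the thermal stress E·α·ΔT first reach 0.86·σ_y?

E = 102600 MPa = 102.6 GPa.
α = 4.86×10⁻⁶/°F × 9/5 = 8.75×10⁻⁶/K.
E·α·ΔT = 310.5 MPa ⇒ ΔT = 310.5 / (102.6×10³ × 8.75×10⁻⁶) = 345.9 K.
T = 22.4 + 345.9 = 368.3 °C.

368 °C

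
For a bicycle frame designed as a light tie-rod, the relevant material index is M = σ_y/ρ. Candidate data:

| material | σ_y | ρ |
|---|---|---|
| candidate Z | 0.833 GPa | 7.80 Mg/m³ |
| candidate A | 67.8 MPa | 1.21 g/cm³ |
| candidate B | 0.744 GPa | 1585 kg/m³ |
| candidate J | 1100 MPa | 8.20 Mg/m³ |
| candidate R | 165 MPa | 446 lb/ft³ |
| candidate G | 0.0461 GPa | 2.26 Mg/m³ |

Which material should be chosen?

In SI units:
  candidate Z: σ_y = 833.0 MPa, ρ = 7800 kg/m³
  candidate A: σ_y = 67.80 MPa, ρ = 1210 kg/m³
  candidate B: σ_y = 744.0 MPa, ρ = 1585 kg/m³
  candidate J: σ_y = 1100 MPa, ρ = 8200 kg/m³
  candidate R: σ_y = 165.0 MPa, ρ = 7144 kg/m³
  candidate G: σ_y = 46.10 MPa, ρ = 2260 kg/m³
  candidate B: M = 469 kN·m/kg
  candidate J: M = 134 kN·m/kg
  candidate Z: M = 107 kN·m/kg
  candidate A: M = 56.0 kN·m/kg
  candidate R: M = 23.1 kN·m/kg
  candidate G: M = 20.4 kN·m/kg
The maximum is for candidate B.

candidate B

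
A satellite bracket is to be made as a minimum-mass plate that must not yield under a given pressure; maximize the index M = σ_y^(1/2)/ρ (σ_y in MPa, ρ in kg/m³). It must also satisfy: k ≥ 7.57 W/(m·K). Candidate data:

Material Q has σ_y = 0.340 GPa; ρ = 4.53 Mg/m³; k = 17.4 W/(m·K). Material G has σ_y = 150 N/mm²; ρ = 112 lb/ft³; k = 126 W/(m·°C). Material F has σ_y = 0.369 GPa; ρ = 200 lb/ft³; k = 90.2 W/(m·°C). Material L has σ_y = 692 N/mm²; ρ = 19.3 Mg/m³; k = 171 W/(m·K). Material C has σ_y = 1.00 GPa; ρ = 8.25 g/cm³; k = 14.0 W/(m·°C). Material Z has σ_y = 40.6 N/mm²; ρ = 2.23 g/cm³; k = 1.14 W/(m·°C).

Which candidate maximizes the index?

Screen on constraints: k ≥ 7.57 W/(m·K). Survivors: material Q, material G, material F, material L, material C.
After converting to SI:
  material Q: σ_y = 340.0 MPa, ρ = 4530 kg/m³
  material G: σ_y = 150.0 MPa, ρ = 1794 kg/m³
  material F: σ_y = 369.0 MPa, ρ = 3204 kg/m³
  material L: σ_y = 692.0 MPa, ρ = 19300 kg/m³
  material C: σ_y = 1000 MPa, ρ = 8250 kg/m³
  material G: M = 6.83×10⁻³
  material F: M = 6.00×10⁻³
  material Q: M = 4.07×10⁻³
  material C: M = 3.83×10⁻³
  material L: M = 1.36×10⁻³
The maximum is for material G.

material G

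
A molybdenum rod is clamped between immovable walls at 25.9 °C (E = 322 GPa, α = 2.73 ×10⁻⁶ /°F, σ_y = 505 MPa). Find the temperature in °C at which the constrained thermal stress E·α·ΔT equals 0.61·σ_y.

221 °C

α = 2.73×10⁻⁶/°F × 9/5 = 4.91×10⁻⁶/K.
E·α·ΔT = 308.1 MPa ⇒ ΔT = 308.1 / (322.0×10³ × 4.91×10⁻⁶) = 194.7 K.
T = 25.9 + 194.7 = 220.6 °C.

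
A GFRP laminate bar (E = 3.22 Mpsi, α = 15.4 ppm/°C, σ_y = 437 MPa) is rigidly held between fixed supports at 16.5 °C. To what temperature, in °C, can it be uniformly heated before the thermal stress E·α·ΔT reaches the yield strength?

1290 °C

E = 3.22 Mpsi = 22.20 GPa.
E·α·ΔT = 437.0 MPa ⇒ ΔT = 437.0 / (22.20×10³ × 15.4×10⁻⁶) = 1278 K.
T = 16.5 + 1278 = 1295 °C.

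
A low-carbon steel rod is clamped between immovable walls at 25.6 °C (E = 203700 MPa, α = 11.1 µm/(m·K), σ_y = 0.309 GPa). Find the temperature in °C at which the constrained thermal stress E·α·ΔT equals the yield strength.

162 °C

E = 203700 MPa = 203.7 GPa.
σ_y = 0.309 GPa = 309.0 MPa.
E·α·ΔT = 309.0 MPa ⇒ ΔT = 309.0 / (203.7×10³ × 11.1×10⁻⁶) = 136.7 K.
T = 25.6 + 136.7 = 162.3 °C.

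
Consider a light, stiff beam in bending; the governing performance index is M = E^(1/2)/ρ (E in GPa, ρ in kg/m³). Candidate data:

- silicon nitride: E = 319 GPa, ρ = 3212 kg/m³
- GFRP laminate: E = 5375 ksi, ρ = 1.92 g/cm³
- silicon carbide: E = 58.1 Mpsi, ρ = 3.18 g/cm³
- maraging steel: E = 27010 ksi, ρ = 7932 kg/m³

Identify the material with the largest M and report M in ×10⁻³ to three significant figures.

silicon carbide, M = 6.29×10⁻³

After converting to SI:
  silicon nitride: E = 319.0 GPa, ρ = 3212 kg/m³
  GFRP laminate: E = 37.06 GPa, ρ = 1920 kg/m³
  silicon carbide: E = 400.6 GPa, ρ = 3180 kg/m³
  maraging steel: E = 186.2 GPa, ρ = 7932 kg/m³
  silicon carbide: M = 6.29×10⁻³
  silicon nitride: M = 5.56×10⁻³
  GFRP laminate: M = 3.17×10⁻³
  maraging steel: M = 1.72×10⁻³
Silicon carbide ranks first.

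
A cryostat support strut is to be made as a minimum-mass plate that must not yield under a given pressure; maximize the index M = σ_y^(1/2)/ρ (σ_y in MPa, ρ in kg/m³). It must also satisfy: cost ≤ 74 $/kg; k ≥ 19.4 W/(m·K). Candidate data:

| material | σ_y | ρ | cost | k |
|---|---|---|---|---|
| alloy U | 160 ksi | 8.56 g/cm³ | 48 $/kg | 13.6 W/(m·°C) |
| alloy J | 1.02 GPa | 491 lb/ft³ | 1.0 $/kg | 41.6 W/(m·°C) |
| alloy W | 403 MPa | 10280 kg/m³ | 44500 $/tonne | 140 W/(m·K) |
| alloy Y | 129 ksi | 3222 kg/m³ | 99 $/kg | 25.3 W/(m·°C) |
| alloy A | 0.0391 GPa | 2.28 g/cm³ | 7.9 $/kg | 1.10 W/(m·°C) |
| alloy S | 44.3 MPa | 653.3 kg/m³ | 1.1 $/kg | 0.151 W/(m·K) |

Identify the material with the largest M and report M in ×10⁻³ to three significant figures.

Screen on constraints: cost ≤ 74 $/kg; k ≥ 19.4 W/(m·K). Survivors: alloy J, alloy W.
In SI units:
  alloy J: σ_y = 1020 MPa, ρ = 7865 kg/m³
  alloy W: σ_y = 403.0 MPa, ρ = 10280 kg/m³
  alloy J: M = 4.06×10⁻³
  alloy W: M = 1.95×10⁻³
Alloy J ranks first.

alloy J, M = 4.06×10⁻³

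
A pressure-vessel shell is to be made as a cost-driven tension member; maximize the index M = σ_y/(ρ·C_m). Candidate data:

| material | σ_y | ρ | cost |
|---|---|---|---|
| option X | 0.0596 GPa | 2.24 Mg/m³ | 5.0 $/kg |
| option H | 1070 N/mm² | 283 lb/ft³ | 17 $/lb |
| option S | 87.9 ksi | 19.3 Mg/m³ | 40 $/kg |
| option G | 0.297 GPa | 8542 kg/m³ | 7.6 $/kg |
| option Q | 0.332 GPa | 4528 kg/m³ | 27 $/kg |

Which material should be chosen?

After converting to SI:
  option X: σ_y = 59.60 MPa, ρ = 2240 kg/m³, cost = 5.000 $/kg
  option H: σ_y = 1070 MPa, ρ = 4533 kg/m³, cost = 37.48 $/kg
  option S: σ_y = 606.0 MPa, ρ = 19300 kg/m³, cost = 40.00 $/kg
  option G: σ_y = 297.0 MPa, ρ = 8542 kg/m³, cost = 7.600 $/kg
  option Q: σ_y = 332.0 MPa, ρ = 4528 kg/m³, cost = 27.00 $/kg
  option H: M = 6.30 kN·m per $
  option X: M = 5.32 kN·m per $
  option G: M = 4.57 kN·m per $
  option Q: M = 2.72 kN·m per $
  option S: M = 0.785 kN·m per $
The maximum is for option H.

option H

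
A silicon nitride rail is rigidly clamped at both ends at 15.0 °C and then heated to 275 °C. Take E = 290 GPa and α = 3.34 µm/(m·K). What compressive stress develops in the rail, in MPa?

ΔT = 260.0 K. Constrained thermal stress σ = E·α·ΔT = 290.0×10³ MPa × 3.34×10⁻⁶ × 260.0 = 252 MPa (compressive).

252 MPa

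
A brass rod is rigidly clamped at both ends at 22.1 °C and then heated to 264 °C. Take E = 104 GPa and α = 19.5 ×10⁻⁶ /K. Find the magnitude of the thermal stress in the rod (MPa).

491 MPa

ΔT = 241.9 K. Constrained thermal stress σ = E·α·ΔT = 104.0×10³ MPa × 19.5×10⁻⁶ × 241.9 = 491 MPa (compressive).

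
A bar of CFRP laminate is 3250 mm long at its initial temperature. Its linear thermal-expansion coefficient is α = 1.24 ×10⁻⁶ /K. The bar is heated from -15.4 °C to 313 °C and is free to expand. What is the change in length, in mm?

ΔT = 313 − (-15.4) = 328.4 K.
ΔL = α·L₀·ΔT = 1.24×10⁻⁶ × 3250 mm × 328.4 K = 1.32 mm.

1.32 mm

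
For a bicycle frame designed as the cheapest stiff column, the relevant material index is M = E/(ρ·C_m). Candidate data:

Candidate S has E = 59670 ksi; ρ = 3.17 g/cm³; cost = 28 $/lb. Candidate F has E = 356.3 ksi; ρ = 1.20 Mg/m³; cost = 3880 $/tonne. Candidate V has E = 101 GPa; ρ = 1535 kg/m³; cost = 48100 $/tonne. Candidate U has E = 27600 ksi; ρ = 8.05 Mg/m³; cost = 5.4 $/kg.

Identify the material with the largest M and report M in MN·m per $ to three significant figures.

Normalizing units and computing the index:
  candidate S: E = 411.4 GPa, ρ = 3170 kg/m³, cost = 61.73 $/kg
  candidate F: E = 2.457 GPa, ρ = 1200 kg/m³, cost = 3.880 $/kg
  candidate V: E = 101.0 GPa, ρ = 1535 kg/m³, cost = 48.10 $/kg
  candidate U: E = 190.3 GPa, ρ = 8050 kg/m³, cost = 5.400 $/kg
  candidate U: M = 4.38 MN·m per $
  candidate S: M = 2.10 MN·m per $
  candidate V: M = 1.37 MN·m per $
  candidate F: M = 0.528 MN·m per $
Candidate U ranks first.

candidate U, M = 4.38 MN·m per $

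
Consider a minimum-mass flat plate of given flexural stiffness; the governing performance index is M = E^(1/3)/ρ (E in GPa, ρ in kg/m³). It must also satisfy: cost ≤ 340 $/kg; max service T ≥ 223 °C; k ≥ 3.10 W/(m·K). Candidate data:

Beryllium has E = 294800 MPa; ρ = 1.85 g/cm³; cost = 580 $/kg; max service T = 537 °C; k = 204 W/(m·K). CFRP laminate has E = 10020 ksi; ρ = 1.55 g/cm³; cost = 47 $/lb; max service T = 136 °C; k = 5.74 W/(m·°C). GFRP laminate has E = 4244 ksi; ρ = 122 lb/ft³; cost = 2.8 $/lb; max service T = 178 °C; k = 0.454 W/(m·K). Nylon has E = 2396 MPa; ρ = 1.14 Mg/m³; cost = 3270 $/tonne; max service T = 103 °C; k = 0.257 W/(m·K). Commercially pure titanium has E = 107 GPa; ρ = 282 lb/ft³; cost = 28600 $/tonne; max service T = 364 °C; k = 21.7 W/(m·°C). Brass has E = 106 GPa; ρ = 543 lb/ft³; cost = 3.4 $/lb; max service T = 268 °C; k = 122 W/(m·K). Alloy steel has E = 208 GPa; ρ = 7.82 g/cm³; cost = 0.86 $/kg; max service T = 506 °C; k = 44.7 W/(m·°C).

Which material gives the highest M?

commercially pure titanium

Screen on constraints: cost ≤ 340 $/kg; max service T ≥ 223 °C; k ≥ 3.10 W/(m·K). Survivors: commercially pure titanium, brass, alloy steel.
Convert each candidate to consistent units, then evaluate M:
  commercially pure titanium: E = 107.0 GPa, ρ = 4517 kg/m³
  brass: E = 106.0 GPa, ρ = 8698 kg/m³
  alloy steel: E = 208.0 GPa, ρ = 7820 kg/m³
  commercially pure titanium: M = 1.05×10⁻³
  alloy steel: M = 0.758×10⁻³
  brass: M = 0.544×10⁻³
Commercially pure titanium ranks first.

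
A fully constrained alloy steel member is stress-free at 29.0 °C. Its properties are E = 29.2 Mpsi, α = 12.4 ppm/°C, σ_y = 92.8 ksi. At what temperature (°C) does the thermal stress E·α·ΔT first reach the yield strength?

285 °C

E = 29.2 Mpsi = 201.3 GPa.
σ_y = 92.8 ksi = 639.8 MPa.
E·α·ΔT = 639.8 MPa ⇒ ΔT = 639.8 / (201.3×10³ × 12.4×10⁻⁶) = 256.3 K.
T = 29.0 + 256.3 = 285.3 °C.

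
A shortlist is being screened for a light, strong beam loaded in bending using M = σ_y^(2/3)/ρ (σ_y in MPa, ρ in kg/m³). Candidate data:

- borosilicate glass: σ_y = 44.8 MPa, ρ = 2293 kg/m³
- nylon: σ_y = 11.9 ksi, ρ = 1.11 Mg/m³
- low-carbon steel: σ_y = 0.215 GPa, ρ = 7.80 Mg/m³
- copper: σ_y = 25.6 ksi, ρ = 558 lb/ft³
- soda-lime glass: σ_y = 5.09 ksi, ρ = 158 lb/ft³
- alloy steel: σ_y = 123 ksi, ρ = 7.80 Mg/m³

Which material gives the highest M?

In SI units:
  borosilicate glass: σ_y = 44.80 MPa, ρ = 2293 kg/m³
  nylon: σ_y = 82.05 MPa, ρ = 1110 kg/m³
  low-carbon steel: σ_y = 215.0 MPa, ρ = 7800 kg/m³
  copper: σ_y = 176.5 MPa, ρ = 8938 kg/m³
  soda-lime glass: σ_y = 35.09 MPa, ρ = 2531 kg/m³
  alloy steel: σ_y = 848.1 MPa, ρ = 7800 kg/m³
  nylon: M = 17.0×10⁻³
  alloy steel: M = 11.5×10⁻³
  borosilicate glass: M = 5.50×10⁻³
  low-carbon steel: M = 4.60×10⁻³
  soda-lime glass: M = 4.24×10⁻³
  copper: M = 3.52×10⁻³
Nylon has the largest M.

nylon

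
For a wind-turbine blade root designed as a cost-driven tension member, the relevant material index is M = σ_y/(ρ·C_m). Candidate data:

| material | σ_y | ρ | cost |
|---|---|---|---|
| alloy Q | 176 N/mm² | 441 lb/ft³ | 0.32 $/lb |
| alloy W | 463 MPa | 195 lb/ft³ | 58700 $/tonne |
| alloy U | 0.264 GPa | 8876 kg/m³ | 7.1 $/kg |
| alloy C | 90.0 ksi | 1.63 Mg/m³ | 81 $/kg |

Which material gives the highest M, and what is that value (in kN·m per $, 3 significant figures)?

Putting every candidate on a common basis:
  alloy Q: σ_y = 176.0 MPa, ρ = 7064 kg/m³, cost = 0.7055 $/kg
  alloy W: σ_y = 463.0 MPa, ρ = 3124 kg/m³, cost = 58.70 $/kg
  alloy U: σ_y = 264.0 MPa, ρ = 8876 kg/m³, cost = 7.100 $/kg
  alloy C: σ_y = 620.5 MPa, ρ = 1630 kg/m³, cost = 81.00 $/kg
  alloy Q: M = 35.3 kN·m per $
  alloy C: M = 4.70 kN·m per $
  alloy U: M = 4.19 kN·m per $
  alloy W: M = 2.53 kN·m per $
The maximum is for alloy Q.

alloy Q, M = 35.3 kN·m per $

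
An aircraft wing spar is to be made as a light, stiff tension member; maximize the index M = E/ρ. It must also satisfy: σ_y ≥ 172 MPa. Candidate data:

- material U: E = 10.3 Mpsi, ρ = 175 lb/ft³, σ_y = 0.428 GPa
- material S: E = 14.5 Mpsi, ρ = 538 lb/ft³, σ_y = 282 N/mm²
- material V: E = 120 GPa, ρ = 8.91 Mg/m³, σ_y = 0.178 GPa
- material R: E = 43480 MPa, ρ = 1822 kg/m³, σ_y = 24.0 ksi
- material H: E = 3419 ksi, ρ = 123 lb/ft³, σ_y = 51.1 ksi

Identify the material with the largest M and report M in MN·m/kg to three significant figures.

material U, M = 25.3 MN·m/kg

Screen on constraints: σ_y ≥ 172 MPa. Survivors: material U, material S, material V, material H.
In SI units:
  material U: E = 71.02 GPa, ρ = 2803 kg/m³
  material S: E = 99.97 GPa, ρ = 8618 kg/m³
  material V: E = 120.0 GPa, ρ = 8910 kg/m³
  material H: E = 23.57 GPa, ρ = 1970 kg/m³
  material U: M = 25.3 MN·m/kg
  material V: M = 13.5 MN·m/kg
  material H: M = 12.0 MN·m/kg
  material S: M = 11.6 MN·m/kg
The maximum is for material U.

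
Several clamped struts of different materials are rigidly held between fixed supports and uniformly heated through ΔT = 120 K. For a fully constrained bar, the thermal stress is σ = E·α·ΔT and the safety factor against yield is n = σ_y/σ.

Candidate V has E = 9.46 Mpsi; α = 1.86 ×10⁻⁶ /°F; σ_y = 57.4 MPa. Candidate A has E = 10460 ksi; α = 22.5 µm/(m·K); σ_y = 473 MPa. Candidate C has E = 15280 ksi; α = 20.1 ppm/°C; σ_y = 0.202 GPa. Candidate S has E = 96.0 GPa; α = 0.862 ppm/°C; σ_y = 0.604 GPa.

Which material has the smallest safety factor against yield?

In consistent units (E in GPa, α in ×10⁻⁶/K, σ_y in MPa):
  candidate V: E = 65.22, α = 3.35, σ_y = 57.40 → σ = 26.2 MPa, n = 2.19
  candidate A: E = 72.12, α = 22.5, σ_y = 473.0 → σ = 195 MPa, n = 2.43
  candidate C: E = 105.4, α = 20.1, σ_y = 202.0 → σ = 254 MPa, n = 0.795
  candidate S: E = 96.00, α = 0.862, σ_y = 604.0 → σ = 9.93 MPa, n = 60.8
The minimum is candidate C at n = 0.795.

candidate C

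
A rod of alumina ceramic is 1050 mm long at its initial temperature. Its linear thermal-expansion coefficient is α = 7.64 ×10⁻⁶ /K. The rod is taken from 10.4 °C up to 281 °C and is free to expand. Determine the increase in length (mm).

ΔT = 281 − 10.4 = 270.6 K.
ΔL = α·L₀·ΔT = 7.64×10⁻⁶ × 1050 mm × 270.6 K = 2.17 mm.

2.17 mm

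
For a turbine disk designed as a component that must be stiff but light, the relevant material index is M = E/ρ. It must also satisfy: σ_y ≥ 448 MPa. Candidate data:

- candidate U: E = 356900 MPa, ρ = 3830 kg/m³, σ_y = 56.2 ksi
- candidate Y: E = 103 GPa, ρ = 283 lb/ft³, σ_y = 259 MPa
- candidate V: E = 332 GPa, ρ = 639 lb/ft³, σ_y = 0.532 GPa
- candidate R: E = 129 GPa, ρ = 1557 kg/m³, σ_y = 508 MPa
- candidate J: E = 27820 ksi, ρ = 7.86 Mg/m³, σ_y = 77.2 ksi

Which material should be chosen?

candidate R

Screen on constraints: σ_y ≥ 448 MPa. Survivors: candidate V, candidate R, candidate J.
Putting every candidate on a common basis:
  candidate V: E = 332.0 GPa, ρ = 10240 kg/m³
  candidate R: E = 129.0 GPa, ρ = 1557 kg/m³
  candidate J: E = 191.8 GPa, ρ = 7860 kg/m³
  candidate R: M = 82.9 MN·m/kg
  candidate V: M = 32.4 MN·m/kg
  candidate J: M = 24.4 MN·m/kg
Candidate R ranks first.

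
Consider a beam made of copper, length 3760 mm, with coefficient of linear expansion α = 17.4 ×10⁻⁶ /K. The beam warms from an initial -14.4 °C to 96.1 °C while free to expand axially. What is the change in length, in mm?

7.23 mm

ΔT = 96.1 − (-14.4) = 110.5 K.
ΔL = α·L₀·ΔT = 17.4×10⁻⁶ × 3760 mm × 110.5 K = 7.23 mm.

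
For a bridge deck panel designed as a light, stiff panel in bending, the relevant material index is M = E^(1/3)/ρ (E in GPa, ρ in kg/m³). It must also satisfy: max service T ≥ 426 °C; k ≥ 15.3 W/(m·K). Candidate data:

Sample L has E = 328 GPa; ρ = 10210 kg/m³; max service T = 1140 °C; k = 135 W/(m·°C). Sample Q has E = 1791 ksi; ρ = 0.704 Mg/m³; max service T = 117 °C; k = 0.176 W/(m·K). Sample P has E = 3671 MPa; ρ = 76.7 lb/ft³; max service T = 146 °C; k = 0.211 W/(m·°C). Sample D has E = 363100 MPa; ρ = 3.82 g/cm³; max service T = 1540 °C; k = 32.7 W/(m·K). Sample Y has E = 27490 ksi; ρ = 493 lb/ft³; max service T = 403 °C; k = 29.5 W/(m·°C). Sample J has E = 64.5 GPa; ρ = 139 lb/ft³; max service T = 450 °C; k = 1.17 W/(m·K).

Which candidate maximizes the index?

sample D

Screen on constraints: max service T ≥ 426 °C; k ≥ 15.3 W/(m·K). Survivors: sample L, sample D.
Convert each candidate to consistent units, then evaluate M:
  sample L: E = 328.0 GPa, ρ = 10210 kg/m³
  sample D: E = 363.1 GPa, ρ = 3820 kg/m³
  sample D: M = 1.87×10⁻³
  sample L: M = 0.675×10⁻³
Highest index: sample D.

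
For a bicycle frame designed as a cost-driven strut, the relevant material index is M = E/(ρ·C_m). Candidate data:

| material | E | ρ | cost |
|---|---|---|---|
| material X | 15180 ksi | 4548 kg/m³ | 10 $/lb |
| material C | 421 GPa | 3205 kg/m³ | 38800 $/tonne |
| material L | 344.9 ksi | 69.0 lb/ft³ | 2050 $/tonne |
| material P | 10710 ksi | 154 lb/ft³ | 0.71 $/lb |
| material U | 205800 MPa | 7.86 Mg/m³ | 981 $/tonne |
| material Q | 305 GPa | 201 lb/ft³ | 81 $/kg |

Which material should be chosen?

After converting to SI:
  material X: E = 104.7 GPa, ρ = 4548 kg/m³, cost = 22.05 $/kg
  material C: E = 421.0 GPa, ρ = 3205 kg/m³, cost = 38.80 $/kg
  material L: E = 2.378 GPa, ρ = 1105 kg/m³, cost = 2.050 $/kg
  material P: E = 73.84 GPa, ρ = 2467 kg/m³, cost = 1.565 $/kg
  material U: E = 205.8 GPa, ρ = 7860 kg/m³, cost = 0.9810 $/kg
  material Q: E = 305.0 GPa, ρ = 3220 kg/m³, cost = 81.00 $/kg
  material U: M = 26.7 MN·m per $
  material P: M = 19.1 MN·m per $
  material C: M = 3.39 MN·m per $
  material Q: M = 1.17 MN·m per $
  material L: M = 1.05 MN·m per $
  material X: M = 1.04 MN·m per $
Material U ranks first.

material U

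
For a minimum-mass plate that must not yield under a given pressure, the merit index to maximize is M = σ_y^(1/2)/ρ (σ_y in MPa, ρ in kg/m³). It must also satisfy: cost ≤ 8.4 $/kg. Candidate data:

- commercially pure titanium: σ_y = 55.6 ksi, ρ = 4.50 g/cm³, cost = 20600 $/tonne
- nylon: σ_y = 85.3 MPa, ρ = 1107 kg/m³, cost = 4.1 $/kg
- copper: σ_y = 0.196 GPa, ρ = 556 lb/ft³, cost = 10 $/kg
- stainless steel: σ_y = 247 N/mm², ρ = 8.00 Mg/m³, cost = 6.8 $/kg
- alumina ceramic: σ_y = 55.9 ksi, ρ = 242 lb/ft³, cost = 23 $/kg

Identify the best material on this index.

Screen on constraints: cost ≤ 8.4 $/kg. Survivors: nylon, stainless steel.
Normalizing units and computing the index:
  nylon: σ_y = 85.30 MPa, ρ = 1107 kg/m³
  stainless steel: σ_y = 247.0 MPa, ρ = 8000 kg/m³
  nylon: M = 8.34×10⁻³
  stainless steel: M = 1.96×10⁻³
Nylon has the largest M.

nylon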